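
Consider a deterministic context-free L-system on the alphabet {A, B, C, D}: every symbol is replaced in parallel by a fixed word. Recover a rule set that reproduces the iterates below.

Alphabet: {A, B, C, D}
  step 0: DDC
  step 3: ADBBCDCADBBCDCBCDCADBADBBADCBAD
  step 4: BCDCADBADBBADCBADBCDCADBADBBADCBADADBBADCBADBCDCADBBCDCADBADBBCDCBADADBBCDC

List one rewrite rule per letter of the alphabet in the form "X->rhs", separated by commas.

  step 3 ⇒ step 4: ADBBCDCADBBCDCBCDCADBADBBADCBAD ⇒ BCD·C·ADB·ADB·BAD·C·BAD·BCD·C·ADB·ADB·BAD·C·BAD·ADB·BAD·C·BAD·BCD·C·ADB·BCD·C·ADB·ADB·BCD·C·BAD·ADB·BCD·C
    A ↦ BCD
    B ↦ ADB
    C ↦ BAD
    D ↦ C

A->BCD, B->ADB, C->BAD, D->C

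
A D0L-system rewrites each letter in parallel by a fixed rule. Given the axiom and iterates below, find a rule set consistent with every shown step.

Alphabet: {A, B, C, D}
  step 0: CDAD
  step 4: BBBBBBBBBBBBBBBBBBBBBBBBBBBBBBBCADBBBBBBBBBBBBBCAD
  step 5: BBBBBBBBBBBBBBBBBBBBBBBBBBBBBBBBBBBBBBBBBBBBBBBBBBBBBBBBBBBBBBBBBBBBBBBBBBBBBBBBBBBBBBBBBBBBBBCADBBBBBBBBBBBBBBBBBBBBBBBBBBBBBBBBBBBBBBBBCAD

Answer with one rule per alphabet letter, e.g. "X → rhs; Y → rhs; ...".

  step 4 ⇒ step 5: BBBBBBBBBBBBBBBBBBBBBBBBBBBBBBBCADBBBBBBBBBBBBBCAD ⇒ BBB·BBB·BBB·BBB·BBB·BBB·BBB·BBB·BBB·BBB·BBB·BBB·BBB·BBB·BBB·BBB·BBB·BBB·BBB·BBB·BBB·BBB·BBB·BBB·BBB·BBB·BBB·BBB·BBB·BBB·BBB·B·C·AD·BBB·BBB·BBB·BBB·BBB·BBB·BBB·BBB·BBB·BBB·BBB·BBB·BBB·B·C·AD
    A ↦ C
    B ↦ BBB
    C ↦ B
    D ↦ AD

A->C, B->BBB, C->B, D->AD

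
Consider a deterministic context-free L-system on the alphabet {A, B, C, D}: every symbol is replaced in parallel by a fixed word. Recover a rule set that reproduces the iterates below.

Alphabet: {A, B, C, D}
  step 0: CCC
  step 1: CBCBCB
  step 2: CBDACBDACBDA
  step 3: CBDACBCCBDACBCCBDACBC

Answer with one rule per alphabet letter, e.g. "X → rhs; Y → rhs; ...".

A->BC, B->DA, C->CB, D->C

  step 2 ⇒ step 3: CBDACBDACBDA ⇒ CB·DA·C·BC·CB·DA·C·BC·CB·DA·C·BC
    A ↦ BC
    B ↦ DA
    C ↦ CB
    D ↦ C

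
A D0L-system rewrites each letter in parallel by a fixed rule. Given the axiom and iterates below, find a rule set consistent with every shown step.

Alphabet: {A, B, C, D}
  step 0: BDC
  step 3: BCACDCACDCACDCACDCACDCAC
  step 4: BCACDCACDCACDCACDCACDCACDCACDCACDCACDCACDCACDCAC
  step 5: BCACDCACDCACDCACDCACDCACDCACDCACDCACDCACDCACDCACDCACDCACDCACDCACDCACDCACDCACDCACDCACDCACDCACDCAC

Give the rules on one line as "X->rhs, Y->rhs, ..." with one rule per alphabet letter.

  step 4 ⇒ step 5: BCACDCACDCACDCACDCACDCACDCACDCACDCACDCACDCACDCAC ⇒ BC·AC·DC·AC·DC·AC·DC·AC·DC·AC·DC·AC·DC·AC·DC·AC·DC·AC·DC·AC·DC·AC·DC·AC·DC·AC·DC·AC·DC·AC·DC·AC·DC·AC·DC·AC·DC·AC·DC·AC·DC·AC·DC·AC·DC·AC·DC·AC
    A ↦ DC
    B ↦ BC
    C ↦ AC
    D ↦ DC

A->DC, B->BC, C->AC, D->DC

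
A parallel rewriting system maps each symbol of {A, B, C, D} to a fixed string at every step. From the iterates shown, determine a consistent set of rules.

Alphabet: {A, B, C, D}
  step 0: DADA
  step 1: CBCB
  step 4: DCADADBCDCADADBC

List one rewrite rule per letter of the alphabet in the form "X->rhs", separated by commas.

  step 0 ⇒ step 1: DADA ⇒ C·B·C·B
    A ↦ B
    D ↦ C
    B ↦ DC  (constrained at step 1)
    C ↦ AD  (constrained at step 1)

A->B, B->DC, C->AD, D->C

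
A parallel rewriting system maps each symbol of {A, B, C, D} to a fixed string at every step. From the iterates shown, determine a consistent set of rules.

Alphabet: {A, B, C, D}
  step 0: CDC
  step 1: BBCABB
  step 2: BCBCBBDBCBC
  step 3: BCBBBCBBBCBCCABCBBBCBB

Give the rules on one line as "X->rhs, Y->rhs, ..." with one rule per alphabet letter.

A->D, B->BC, C->BB, D->CA

  step 2 ⇒ step 3: BCBCBBDBCBC ⇒ BC·BB·BC·BB·BC·BC·CA·BC·BB·BC·BB
    B ↦ BC
    C ↦ BB
    D ↦ CA
  step 1 ⇒ step 2: BBCABB ⇒ BC·BC·BB·D·BC·BC
    A ↦ D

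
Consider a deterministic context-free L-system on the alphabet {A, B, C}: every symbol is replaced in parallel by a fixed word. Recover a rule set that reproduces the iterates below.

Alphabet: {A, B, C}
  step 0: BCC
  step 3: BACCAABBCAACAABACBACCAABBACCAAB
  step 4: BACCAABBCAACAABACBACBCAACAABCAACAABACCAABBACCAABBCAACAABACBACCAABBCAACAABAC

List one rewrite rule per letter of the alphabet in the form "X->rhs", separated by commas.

  step 3 ⇒ step 4: BACCAABBCAACAABACBACCAABBACCAAB ⇒ BAC·CAA·B·B·CAA·CAA·BAC·BAC·B·CAA·CAA·B·CAA·CAA·BAC·CAA·B·BAC·CAA·B·B·CAA·CAA·BAC·BAC·CAA·B·B·CAA·CAA·BAC
    A ↦ CAA
    B ↦ BAC
    C ↦ B

A->CAA, B->BAC, C->B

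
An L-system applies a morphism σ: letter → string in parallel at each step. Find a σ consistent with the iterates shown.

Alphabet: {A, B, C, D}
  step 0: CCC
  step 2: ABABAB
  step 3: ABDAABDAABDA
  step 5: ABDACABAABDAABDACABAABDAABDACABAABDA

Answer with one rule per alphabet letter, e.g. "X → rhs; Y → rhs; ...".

  step 2 ⇒ step 3: ABABAB ⇒ AB·DA·AB·DA·AB·DA
    A ↦ AB
    B ↦ DA
    C ↦ A  (constrained at step 0)
    D ↦ C  (constrained at step 3)

A->AB, B->DA, C->A, D->C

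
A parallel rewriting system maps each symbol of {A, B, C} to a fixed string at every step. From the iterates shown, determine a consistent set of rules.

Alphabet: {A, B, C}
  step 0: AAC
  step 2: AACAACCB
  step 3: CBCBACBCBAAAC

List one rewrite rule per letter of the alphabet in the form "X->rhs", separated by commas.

  step 2 ⇒ step 3: AACAACCB ⇒ CB·CB·A·CB·CB·A·A·AC
    A ↦ CB
    B ↦ AC
    C ↦ A

A->CB, B->AC, C->A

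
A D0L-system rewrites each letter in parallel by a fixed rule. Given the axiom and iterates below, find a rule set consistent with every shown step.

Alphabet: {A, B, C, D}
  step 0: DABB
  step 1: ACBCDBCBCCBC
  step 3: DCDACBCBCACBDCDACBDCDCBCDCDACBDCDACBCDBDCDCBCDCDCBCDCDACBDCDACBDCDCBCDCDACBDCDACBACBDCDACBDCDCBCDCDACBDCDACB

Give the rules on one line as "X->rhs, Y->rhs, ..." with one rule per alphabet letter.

A->CDB, B->CBC, C->DCD, D->ACB

  step 0 ⇒ step 1: DABB ⇒ ACB·CDB·CBC·CBC
    A ↦ CDB
    B ↦ CBC
    D ↦ ACB
    C ↦ DCD  (constrained at step 1)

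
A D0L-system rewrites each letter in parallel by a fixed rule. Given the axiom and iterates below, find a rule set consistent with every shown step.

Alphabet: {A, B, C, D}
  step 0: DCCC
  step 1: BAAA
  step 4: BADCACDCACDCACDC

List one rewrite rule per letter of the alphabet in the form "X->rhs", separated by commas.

A->DC, B->AC, C->A, D->B

  step 0 ⇒ step 1: DCCC ⇒ B·A·A·A
    C ↦ A
    D ↦ B
    A ↦ DC  (constrained at step 1)
    B ↦ AC  (constrained at step 1)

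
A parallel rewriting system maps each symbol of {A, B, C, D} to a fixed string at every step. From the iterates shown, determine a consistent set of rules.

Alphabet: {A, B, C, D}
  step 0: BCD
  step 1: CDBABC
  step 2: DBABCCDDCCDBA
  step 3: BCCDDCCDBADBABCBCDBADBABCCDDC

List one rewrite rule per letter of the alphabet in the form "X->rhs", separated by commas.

  step 2 ⇒ step 3: DBABCCDDCCDBA ⇒ BC·C·DDC·C·DBA·DBA·BC·BC·DBA·DBA·BC·C·DDC
    A ↦ DDC
    B ↦ C
    C ↦ DBA
    D ↦ BC

A->DDC, B->C, C->DBA, D->BC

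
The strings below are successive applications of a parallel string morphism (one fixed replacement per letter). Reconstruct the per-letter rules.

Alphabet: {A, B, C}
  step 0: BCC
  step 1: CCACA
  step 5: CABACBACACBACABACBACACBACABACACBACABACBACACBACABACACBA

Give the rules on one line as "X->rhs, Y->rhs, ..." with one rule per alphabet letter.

  step 0 ⇒ step 1: BCC ⇒ C·CA·CA
    B ↦ C
    C ↦ CA
    A ↦ BA  (constrained at step 1)

A->BA, B->C, C->CA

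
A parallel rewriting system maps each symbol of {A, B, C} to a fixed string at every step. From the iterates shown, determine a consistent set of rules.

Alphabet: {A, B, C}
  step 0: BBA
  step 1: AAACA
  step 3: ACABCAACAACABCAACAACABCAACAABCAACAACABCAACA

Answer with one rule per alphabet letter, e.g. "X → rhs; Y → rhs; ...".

  step 0 ⇒ step 1: BBA ⇒ A·A·ACA
    A ↦ ACA
    B ↦ A
    C ↦ BCA  (constrained at step 1)

A->ACA, B->A, C->BCA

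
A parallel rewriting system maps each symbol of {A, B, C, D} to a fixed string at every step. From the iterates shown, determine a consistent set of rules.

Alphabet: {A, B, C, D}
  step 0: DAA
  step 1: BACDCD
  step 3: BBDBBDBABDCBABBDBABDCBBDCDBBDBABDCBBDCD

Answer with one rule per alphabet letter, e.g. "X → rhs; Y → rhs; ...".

A->CD, B->BBD, C->BDC, D->BA

  step 0 ⇒ step 1: DAA ⇒ BA·CD·CD
    A ↦ CD
    D ↦ BA
    B ↦ BBD  (constrained at step 1)
    C ↦ BDC  (constrained at step 1)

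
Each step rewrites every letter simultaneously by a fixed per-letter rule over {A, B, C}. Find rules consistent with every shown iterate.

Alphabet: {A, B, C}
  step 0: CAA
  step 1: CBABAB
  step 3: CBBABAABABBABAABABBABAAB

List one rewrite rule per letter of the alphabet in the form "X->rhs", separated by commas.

A->AB, B->BA, C->CB

  step 0 ⇒ step 1: CAA ⇒ CB·AB·AB
    A ↦ AB
    C ↦ CB
    B ↦ BA  (constrained at step 1)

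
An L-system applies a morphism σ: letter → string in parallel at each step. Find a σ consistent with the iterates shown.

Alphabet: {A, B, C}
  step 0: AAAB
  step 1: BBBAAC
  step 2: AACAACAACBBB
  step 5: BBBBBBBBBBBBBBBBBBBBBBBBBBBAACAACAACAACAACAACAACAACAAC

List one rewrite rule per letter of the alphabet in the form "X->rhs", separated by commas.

  step 1 ⇒ step 2: BBBAAC ⇒ AAC·AAC·AAC·B·B·B
    A ↦ B
    B ↦ AAC
    C ↦ B

A->B, B->AAC, C->B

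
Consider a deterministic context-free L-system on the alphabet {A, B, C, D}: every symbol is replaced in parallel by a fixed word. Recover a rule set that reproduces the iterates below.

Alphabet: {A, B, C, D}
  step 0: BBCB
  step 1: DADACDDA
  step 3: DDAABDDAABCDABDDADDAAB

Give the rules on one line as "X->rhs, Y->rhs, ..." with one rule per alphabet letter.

A->D, B->DA, C->CD, D->AB

  step 0 ⇒ step 1: BBCB ⇒ DA·DA·CD·DA
    B ↦ DA
    C ↦ CD
    A ↦ D  (constrained at step 1)
    D ↦ AB  (constrained at step 1)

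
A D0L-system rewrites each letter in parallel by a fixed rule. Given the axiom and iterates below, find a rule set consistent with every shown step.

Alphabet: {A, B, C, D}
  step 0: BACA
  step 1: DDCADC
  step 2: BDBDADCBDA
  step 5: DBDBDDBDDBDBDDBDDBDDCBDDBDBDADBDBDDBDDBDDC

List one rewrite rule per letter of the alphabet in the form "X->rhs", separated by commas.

A->DC, B->D, C->A, D->BD

  step 1 ⇒ step 2: DDCADC ⇒ BD·BD·A·DC·BD·A
    A ↦ DC
    C ↦ A
    D ↦ BD
  step 0 ⇒ step 1: BACA ⇒ D·DC·A·DC
    B ↦ D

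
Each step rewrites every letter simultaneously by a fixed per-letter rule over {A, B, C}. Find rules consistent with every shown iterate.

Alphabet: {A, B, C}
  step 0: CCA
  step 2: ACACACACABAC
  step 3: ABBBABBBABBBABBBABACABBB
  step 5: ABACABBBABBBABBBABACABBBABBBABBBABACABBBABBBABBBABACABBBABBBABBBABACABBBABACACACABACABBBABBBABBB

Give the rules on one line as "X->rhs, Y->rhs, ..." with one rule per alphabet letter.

A->AB, B->AC, C->BB

  step 2 ⇒ step 3: ACACACACABAC ⇒ AB·BB·AB·BB·AB·BB·AB·BB·AB·AC·AB·BB
    A ↦ AB
    B ↦ AC
    C ↦ BB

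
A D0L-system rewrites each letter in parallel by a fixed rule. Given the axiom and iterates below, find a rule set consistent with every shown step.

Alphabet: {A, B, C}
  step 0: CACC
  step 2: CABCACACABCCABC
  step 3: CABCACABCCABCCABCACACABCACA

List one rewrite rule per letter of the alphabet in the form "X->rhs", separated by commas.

  step 2 ⇒ step 3: CABCACACABCCABC ⇒ CA·BC·A·CA·BC·CA·BC·CA·BC·A·CA·CA·BC·A·CA
    A ↦ BC
    B ↦ A
    C ↦ CA

A->BC, B->A, C->CA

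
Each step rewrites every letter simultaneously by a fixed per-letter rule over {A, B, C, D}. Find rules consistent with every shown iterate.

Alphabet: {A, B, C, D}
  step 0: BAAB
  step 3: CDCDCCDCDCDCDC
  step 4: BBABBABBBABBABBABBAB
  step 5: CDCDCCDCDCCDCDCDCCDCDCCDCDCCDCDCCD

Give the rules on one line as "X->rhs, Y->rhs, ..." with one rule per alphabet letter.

  step 4 ⇒ step 5: BBABBABBBABBABBABBAB ⇒ CD·CD·C·CD·CD·C·CD·CD·CD·C·CD·CD·C·CD·CD·C·CD·CD·C·CD
    A ↦ C
    B ↦ CD
  step 3 ⇒ step 4: CDCDCCDCDCDCDC ⇒ B·BA·B·BA·B·B·BA·B·BA·B·BA·B·BA·B
    C ↦ B
  step 3 ⇒ step 4: CDCDCCDCDCDCDC ⇒ B·BA·B·BA·B·B·BA·B·BA·B·BA·B·BA·B
    D ↦ BA

A->C, B->CD, C->B, D->BA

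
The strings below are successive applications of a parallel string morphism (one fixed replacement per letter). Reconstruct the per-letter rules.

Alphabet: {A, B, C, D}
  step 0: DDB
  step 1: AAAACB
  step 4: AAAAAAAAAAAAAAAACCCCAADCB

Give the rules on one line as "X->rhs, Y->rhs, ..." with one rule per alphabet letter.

  step 0 ⇒ step 1: DDB ⇒ AA·AA·CB
    B ↦ CB
    D ↦ AA
    A ↦ CC  (constrained at step 1)
    C ↦ D  (constrained at step 1)

A->CC, B->CB, C->D, D->AA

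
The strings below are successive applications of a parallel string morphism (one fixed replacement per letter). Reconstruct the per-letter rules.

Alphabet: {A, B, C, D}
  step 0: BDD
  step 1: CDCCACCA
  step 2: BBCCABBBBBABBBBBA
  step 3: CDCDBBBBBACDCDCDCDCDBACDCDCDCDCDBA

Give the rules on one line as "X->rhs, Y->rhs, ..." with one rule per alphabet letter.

  step 2 ⇒ step 3: BBCCABBBBBABBBBBA ⇒ CD·CD·BB·BB·BA·CD·CD·CD·CD·CD·BA·CD·CD·CD·CD·CD·BA
    A ↦ BA
    B ↦ CD
    C ↦ BB
  step 0 ⇒ step 1: BDD ⇒ CD·CCA·CCA
    D ↦ CCA

A->BA, B->CD, C->BB, D->CCA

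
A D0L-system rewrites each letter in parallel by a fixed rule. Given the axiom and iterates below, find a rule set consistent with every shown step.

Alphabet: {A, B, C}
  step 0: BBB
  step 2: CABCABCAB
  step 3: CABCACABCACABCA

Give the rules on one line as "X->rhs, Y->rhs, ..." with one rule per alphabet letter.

A->B, B->CA, C->CA

  step 2 ⇒ step 3: CABCABCAB ⇒ CA·B·CA·CA·B·CA·CA·B·CA
    A ↦ B
    B ↦ CA
    C ↦ CA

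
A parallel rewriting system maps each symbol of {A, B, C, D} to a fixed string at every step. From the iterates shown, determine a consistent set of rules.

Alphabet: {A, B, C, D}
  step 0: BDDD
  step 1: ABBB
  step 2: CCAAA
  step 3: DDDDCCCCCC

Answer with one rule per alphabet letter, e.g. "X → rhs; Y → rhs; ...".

A->CC, B->A, C->DD, D->B

  step 2 ⇒ step 3: CCAAA ⇒ DD·DD·CC·CC·CC
    A ↦ CC
    C ↦ DD
  step 0 ⇒ step 1: BDDD ⇒ A·B·B·B
    B ↦ A
  step 0 ⇒ step 1: BDDD ⇒ A·B·B·B
    D ↦ B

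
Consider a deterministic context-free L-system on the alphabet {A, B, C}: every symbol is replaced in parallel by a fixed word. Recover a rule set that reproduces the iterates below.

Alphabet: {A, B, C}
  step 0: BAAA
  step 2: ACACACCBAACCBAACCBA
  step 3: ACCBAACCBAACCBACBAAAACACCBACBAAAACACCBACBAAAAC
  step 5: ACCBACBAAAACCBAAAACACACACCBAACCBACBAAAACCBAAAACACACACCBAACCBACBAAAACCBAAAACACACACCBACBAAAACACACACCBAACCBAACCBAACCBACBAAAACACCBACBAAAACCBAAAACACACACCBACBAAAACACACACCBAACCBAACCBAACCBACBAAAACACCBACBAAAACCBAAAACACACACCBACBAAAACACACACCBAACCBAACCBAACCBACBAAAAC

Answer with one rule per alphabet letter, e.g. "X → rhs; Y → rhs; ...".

  step 2 ⇒ step 3: ACACACCBAACCBAACCBA ⇒ AC·CBA·AC·CBA·AC·CBA·CBA·AA·AC·AC·CBA·CBA·AA·AC·AC·CBA·CBA·AA·AC
    A ↦ AC
    B ↦ AA
    C ↦ CBA

A->AC, B->AA, C->CBA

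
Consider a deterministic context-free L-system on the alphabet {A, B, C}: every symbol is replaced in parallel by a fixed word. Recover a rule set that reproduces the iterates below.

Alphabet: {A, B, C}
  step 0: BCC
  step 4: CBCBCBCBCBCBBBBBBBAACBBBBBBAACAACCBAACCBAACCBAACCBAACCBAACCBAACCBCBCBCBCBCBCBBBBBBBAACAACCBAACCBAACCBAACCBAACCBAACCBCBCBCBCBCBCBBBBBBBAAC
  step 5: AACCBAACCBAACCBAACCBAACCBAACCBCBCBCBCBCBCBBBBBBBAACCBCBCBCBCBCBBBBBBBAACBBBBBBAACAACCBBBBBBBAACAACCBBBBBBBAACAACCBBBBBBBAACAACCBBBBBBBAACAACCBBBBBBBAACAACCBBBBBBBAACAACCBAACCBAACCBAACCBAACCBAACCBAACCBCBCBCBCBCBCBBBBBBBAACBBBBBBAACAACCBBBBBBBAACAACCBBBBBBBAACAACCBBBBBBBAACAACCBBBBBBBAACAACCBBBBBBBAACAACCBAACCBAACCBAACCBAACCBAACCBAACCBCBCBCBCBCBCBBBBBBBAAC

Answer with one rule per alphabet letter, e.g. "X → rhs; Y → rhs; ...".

  step 4 ⇒ step 5: CBCBCBCBCBCBBBBBBBAACBBBBBBAACAACCBAACCBAACCBAACCBAACCBAACCBAACCBCBCBCBCBCBCBBBBBBBAACAACCBAACCBAACCBAACCBAACCBAACCBCBCBCBCBCBCBBBBBBBAAC ⇒ AAC·CB·AAC·CB·AAC·CB·AAC·CB·AAC·CB·AAC·CB·CB·CB·CB·CB·CB·CB·BBB·BBB·AAC·CB·CB·CB·CB·CB·CB·BBB·BBB·AAC·BBB·BBB·AAC·AAC·CB·BBB·BBB·AAC·AAC·CB·BBB·BBB·AAC·AAC·CB·BBB·BBB·AAC·AAC·CB·BBB·BBB·AAC·AAC·CB·BBB·BBB·AAC·AAC·CB·BBB·BBB·AAC·AAC·CB·AAC·CB·AAC·CB·AAC·CB·AAC·CB·AAC·CB·AAC·CB·CB·CB·CB·CB·CB·CB·BBB·BBB·AAC·BBB·BBB·AAC·AAC·CB·BBB·BBB·AAC·AAC·CB·BBB·BBB·AAC·AAC·CB·BBB·BBB·AAC·AAC·CB·BBB·BBB·AAC·AAC·CB·BBB·BBB·AAC·AAC·CB·AAC·CB·AAC·CB·AAC·CB·AAC·CB·AAC·CB·AAC·CB·CB·CB·CB·CB·CB·CB·BBB·BBB·AAC
    A ↦ BBB
    B ↦ CB
    C ↦ AAC

A->BBB, B->CB, C->AAC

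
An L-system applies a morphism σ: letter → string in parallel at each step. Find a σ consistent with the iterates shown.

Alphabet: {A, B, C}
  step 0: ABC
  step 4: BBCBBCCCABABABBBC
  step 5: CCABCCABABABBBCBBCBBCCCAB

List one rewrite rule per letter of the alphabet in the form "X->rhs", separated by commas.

  step 4 ⇒ step 5: BBCBBCCCABABABBBC ⇒ C·C·AB·C·C·AB·AB·AB·BB·C·BB·C·BB·C·C·C·AB
    A ↦ BB
    B ↦ C
    C ↦ AB

A->BB, B->C, C->AB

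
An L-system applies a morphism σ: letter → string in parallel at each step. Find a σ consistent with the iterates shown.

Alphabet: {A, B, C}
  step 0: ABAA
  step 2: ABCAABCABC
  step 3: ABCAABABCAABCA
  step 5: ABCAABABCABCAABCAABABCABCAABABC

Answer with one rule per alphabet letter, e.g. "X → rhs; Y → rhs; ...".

A->AB, B->C, C->A

  step 2 ⇒ step 3: ABCAABCABC ⇒ AB·C·A·AB·AB·C·A·AB·C·A
    A ↦ AB
    B ↦ C
    C ↦ A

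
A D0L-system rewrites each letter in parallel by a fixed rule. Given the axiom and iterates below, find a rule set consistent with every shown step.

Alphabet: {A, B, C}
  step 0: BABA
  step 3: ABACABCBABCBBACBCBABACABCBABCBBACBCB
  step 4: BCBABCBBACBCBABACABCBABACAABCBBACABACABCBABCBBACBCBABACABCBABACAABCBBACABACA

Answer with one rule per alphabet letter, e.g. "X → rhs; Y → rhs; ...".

A->BCB, B->A, C->BAC

  step 3 ⇒ step 4: ABACABCBABCBBACBCBABACABCBABCBBACBCB ⇒ BCB·A·BCB·BAC·BCB·A·BAC·A·BCB·A·BAC·A·A·BCB·BAC·A·BAC·A·BCB·A·BCB·BAC·BCB·A·BAC·A·BCB·A·BAC·A·A·BCB·BAC·A·BAC·A
    A ↦ BCB
    B ↦ A
    C ↦ BAC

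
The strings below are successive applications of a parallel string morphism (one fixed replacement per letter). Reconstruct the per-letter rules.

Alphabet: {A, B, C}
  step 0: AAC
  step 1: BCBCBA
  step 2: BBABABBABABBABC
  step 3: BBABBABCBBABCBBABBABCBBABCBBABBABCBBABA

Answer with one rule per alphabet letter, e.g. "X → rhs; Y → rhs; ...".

A->BC, B->BBA, C->BA

  step 2 ⇒ step 3: BBABABBABABBABC ⇒ BBA·BBA·BC·BBA·BC·BBA·BBA·BC·BBA·BC·BBA·BBA·BC·BBA·BA
    A ↦ BC
    B ↦ BBA
    C ↦ BA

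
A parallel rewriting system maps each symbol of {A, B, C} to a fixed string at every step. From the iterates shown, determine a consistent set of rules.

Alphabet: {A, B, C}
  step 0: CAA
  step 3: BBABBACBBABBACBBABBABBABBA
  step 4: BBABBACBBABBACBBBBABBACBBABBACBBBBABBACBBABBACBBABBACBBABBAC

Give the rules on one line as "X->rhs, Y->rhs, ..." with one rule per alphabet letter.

A->C, B->BBA, C->BB

  step 3 ⇒ step 4: BBABBACBBABBACBBABBABBABBA ⇒ BBA·BBA·C·BBA·BBA·C·BB·BBA·BBA·C·BBA·BBA·C·BB·BBA·BBA·C·BBA·BBA·C·BBA·BBA·C·BBA·BBA·C
    A ↦ C
    B ↦ BBA
    C ↦ BB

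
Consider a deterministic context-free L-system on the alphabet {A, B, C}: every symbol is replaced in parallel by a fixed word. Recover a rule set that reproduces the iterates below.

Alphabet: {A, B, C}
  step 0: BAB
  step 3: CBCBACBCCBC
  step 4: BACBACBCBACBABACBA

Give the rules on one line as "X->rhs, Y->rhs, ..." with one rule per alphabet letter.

  step 3 ⇒ step 4: CBCBACBCCBC ⇒ BA·C·BA·C·BC·BA·C·BA·BA·C·BA
    A ↦ BC
    B ↦ C
    C ↦ BA

A->BC, B->C, C->BA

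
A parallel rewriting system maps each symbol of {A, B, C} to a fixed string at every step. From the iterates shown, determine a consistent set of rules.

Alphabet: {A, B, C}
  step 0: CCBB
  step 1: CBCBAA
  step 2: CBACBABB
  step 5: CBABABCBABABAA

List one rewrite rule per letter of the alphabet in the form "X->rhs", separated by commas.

A->B, B->A, C->CB

  step 1 ⇒ step 2: CBCBAA ⇒ CB·A·CB·A·B·B
    A ↦ B
    B ↦ A
    C ↦ CB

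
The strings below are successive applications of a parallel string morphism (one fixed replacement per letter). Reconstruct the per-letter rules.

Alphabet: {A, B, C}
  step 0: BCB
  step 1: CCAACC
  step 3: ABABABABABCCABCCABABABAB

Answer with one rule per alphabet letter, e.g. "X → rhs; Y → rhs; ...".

A->AB, B->CC, C->AA

  step 0 ⇒ step 1: BCB ⇒ CC·AA·CC
    B ↦ CC
    C ↦ AA
    A ↦ AB  (constrained at step 1)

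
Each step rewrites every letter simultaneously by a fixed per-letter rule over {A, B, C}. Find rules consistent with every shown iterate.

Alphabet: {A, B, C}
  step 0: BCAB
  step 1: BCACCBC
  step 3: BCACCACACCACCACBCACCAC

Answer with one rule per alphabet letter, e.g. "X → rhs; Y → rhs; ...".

  step 0 ⇒ step 1: BCAB ⇒ BC·AC·C·BC
    A ↦ C
    B ↦ BC
    C ↦ AC

A->C, B->BC, C->AC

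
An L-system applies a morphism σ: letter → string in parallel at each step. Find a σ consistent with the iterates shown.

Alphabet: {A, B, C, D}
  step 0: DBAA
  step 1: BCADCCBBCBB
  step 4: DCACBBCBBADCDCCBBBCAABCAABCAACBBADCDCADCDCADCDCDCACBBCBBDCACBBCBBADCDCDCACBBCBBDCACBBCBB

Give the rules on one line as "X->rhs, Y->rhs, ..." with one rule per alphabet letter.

  step 0 ⇒ step 1: DBAA ⇒ BCA·DC·CBB·CBB
    A ↦ CBB
    B ↦ DC
    D ↦ BCA
    C ↦ A  (constrained at step 1)

A->CBB, B->DC, C->A, D->BCA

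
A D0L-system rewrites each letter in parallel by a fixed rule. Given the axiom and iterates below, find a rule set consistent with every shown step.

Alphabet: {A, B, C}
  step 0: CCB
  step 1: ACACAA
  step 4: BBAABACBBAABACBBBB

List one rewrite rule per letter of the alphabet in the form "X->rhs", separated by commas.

  step 0 ⇒ step 1: CCB ⇒ AC·AC·AA
    B ↦ AA
    C ↦ AC
    A ↦ B  (constrained at step 1)

A->B, B->AA, C->AC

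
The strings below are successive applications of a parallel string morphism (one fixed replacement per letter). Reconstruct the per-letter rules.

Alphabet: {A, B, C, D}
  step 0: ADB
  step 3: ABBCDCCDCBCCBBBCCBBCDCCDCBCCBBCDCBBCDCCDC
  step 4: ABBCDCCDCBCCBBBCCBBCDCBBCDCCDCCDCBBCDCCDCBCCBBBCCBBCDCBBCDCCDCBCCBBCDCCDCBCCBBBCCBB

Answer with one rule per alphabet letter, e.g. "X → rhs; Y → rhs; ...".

  step 3 ⇒ step 4: ABBCDCCDCBCCBBBCCBBCDCCDCBCCBBCDCBBCDCCDC ⇒ ABB·CDC·CDC·B·CCB·B·B·CCB·B·CDC·B·B·CDC·CDC·CDC·B·B·CDC·CDC·B·CCB·B·B·CCB·B·CDC·B·B·CDC·CDC·B·CCB·B·CDC·CDC·B·CCB·B·B·CCB·B
    A ↦ ABB
    B ↦ CDC
    C ↦ B
    D ↦ CCB

A->ABB, B->CDC, C->B, D->CCB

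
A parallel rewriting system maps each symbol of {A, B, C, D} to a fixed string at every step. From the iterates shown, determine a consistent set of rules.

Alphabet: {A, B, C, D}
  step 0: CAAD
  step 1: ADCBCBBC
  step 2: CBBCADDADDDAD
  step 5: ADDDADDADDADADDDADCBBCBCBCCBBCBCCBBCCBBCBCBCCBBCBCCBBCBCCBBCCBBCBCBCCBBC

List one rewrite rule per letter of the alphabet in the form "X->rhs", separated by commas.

  step 1 ⇒ step 2: ADCBCBBC ⇒ CB·BC·AD·D·AD·D·D·AD
    A ↦ CB
    B ↦ D
    C ↦ AD
    D ↦ BC

A->CB, B->D, C->AD, D->BC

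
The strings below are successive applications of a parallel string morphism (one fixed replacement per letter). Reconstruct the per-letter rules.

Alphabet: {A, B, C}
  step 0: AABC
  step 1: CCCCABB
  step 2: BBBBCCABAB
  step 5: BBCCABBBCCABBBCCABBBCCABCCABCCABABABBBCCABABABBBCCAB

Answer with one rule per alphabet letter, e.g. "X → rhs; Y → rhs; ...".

  step 1 ⇒ step 2: CCCCABB ⇒ B·B·B·B·CC·AB·AB
    A ↦ CC
    B ↦ AB
    C ↦ B

A->CC, B->AB, C->B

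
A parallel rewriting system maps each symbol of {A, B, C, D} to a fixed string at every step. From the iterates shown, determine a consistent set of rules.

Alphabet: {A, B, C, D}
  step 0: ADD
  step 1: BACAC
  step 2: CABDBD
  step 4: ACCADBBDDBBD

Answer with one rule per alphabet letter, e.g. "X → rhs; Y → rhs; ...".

  step 1 ⇒ step 2: BACAC ⇒ CA·B·D·B·D
    A ↦ B
    B ↦ CA
    C ↦ D
  step 0 ⇒ step 1: ADD ⇒ B·AC·AC
    D ↦ AC

A->B, B->CA, C->D, D->AC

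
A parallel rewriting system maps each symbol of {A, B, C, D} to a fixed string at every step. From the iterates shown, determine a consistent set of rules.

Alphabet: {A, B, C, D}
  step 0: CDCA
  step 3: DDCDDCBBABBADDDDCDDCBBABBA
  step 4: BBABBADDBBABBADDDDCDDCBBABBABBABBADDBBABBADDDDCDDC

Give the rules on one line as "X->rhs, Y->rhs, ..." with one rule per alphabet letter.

  step 3 ⇒ step 4: DDCDDCBBABBADDDDCDDCBBABBA ⇒ BBA·BBA·DD·BBA·BBA·DD·D·D·C·D·D·C·BBA·BBA·BBA·BBA·DD·BBA·BBA·DD·D·D·C·D·D·C
    A ↦ C
    B ↦ D
    C ↦ DD
    D ↦ BBA

A->C, B->D, C->DD, D->BBA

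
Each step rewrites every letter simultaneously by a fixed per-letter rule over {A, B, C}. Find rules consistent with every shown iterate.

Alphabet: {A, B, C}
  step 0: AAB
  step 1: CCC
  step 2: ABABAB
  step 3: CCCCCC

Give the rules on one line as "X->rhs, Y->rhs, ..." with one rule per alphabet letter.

A->C, B->C, C->AB

  step 2 ⇒ step 3: ABABAB ⇒ C·C·C·C·C·C
    A ↦ C
    B ↦ C
  step 1 ⇒ step 2: CCC ⇒ AB·AB·AB
    C ↦ AB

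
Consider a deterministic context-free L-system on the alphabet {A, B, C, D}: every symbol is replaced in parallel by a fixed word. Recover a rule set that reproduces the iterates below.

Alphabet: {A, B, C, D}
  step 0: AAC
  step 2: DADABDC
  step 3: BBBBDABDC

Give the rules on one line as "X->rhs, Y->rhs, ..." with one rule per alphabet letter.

A->B, B->DA, C->DC, D->B

  step 2 ⇒ step 3: DADABDC ⇒ B·B·B·B·DA·B·DC
    A ↦ B
    B ↦ DA
    C ↦ DC
    D ↦ B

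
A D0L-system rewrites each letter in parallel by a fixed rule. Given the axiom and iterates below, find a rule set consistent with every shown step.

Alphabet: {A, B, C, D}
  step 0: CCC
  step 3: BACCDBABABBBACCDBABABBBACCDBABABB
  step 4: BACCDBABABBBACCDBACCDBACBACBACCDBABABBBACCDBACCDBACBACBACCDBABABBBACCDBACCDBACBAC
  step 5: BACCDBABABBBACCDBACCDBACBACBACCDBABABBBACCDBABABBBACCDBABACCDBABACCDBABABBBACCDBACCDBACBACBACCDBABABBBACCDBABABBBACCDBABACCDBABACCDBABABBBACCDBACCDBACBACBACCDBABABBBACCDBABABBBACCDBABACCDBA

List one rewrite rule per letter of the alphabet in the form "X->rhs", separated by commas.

A->CD, B->BAC, C->BA, D->BB

  step 4 ⇒ step 5: BACCDBABABBBACCDBACCDBACBACBACCDBABABBBACCDBACCDBACBACBACCDBABABBBACCDBACCDBACBAC ⇒ BAC·CD·BA·BA·BB·BAC·CD·BAC·CD·BAC·BAC·BAC·CD·BA·BA·BB·BAC·CD·BA·BA·BB·BAC·CD·BA·BAC·CD·BA·BAC·CD·BA·BA·BB·BAC·CD·BAC·CD·BAC·BAC·BAC·CD·BA·BA·BB·BAC·CD·BA·BA·BB·BAC·CD·BA·BAC·CD·BA·BAC·CD·BA·BA·BB·BAC·CD·BAC·CD·BAC·BAC·BAC·CD·BA·BA·BB·BAC·CD·BA·BA·BB·BAC·CD·BA·BAC·CD·BA
    A ↦ CD
    B ↦ BAC
    C ↦ BA
    D ↦ BB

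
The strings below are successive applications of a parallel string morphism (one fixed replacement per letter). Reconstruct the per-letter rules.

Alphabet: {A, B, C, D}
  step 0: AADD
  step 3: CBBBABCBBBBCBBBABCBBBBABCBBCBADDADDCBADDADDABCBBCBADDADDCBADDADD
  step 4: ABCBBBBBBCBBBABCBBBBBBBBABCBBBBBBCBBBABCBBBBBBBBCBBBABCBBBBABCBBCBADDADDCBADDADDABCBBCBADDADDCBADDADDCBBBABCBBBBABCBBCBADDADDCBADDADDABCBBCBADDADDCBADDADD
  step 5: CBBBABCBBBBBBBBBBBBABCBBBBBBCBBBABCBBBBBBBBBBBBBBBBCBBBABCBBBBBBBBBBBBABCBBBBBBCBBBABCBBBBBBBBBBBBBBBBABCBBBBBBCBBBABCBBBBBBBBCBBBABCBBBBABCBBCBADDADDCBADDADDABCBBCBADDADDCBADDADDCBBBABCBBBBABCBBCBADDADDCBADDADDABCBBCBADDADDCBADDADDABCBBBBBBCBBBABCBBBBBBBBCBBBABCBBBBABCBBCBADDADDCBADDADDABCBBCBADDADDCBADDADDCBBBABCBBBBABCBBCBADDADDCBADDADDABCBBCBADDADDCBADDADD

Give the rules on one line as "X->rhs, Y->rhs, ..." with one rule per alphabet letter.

A->CB, B->BB, C->ABC, D->ADD

  step 4 ⇒ step 5: ABCBBBBBBCBBBABCBBBBBBBBABCBBBBBBCBBBABCBBBBBBBBCBBBABCBBBBABCBBCBADDADDCBADDADDABCBBCBADDADDCBADDADDCBBBABCBBBBABCBBCBADDADDCBADDADDABCBBCBADDADDCBADDADD ⇒ CB·BB·ABC·BB·BB·BB·BB·BB·BB·ABC·BB·BB·BB·CB·BB·ABC·BB·BB·BB·BB·BB·BB·BB·BB·CB·BB·ABC·BB·BB·BB·BB·BB·BB·ABC·BB·BB·BB·CB·BB·ABC·BB·BB·BB·BB·BB·BB·BB·BB·ABC·BB·BB·BB·CB·BB·ABC·BB·BB·BB·BB·CB·BB·ABC·BB·BB·ABC·BB·CB·ADD·ADD·CB·ADD·ADD·ABC·BB·CB·ADD·ADD·CB·ADD·ADD·CB·BB·ABC·BB·BB·ABC·BB·CB·ADD·ADD·CB·ADD·ADD·ABC·BB·CB·ADD·ADD·CB·ADD·ADD·ABC·BB·BB·BB·CB·BB·ABC·BB·BB·BB·BB·CB·BB·ABC·BB·BB·ABC·BB·CB·ADD·ADD·CB·ADD·ADD·ABC·BB·CB·ADD·ADD·CB·ADD·ADD·CB·BB·ABC·BB·BB·ABC·BB·CB·ADD·ADD·CB·ADD·ADD·ABC·BB·CB·ADD·ADD·CB·ADD·ADD
    A ↦ CB
    B ↦ BB
    C ↦ ABC
    D ↦ ADD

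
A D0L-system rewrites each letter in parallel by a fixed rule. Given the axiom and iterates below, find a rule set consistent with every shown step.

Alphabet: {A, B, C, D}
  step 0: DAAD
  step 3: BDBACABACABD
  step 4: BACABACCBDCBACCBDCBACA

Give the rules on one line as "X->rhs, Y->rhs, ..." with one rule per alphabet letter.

  step 3 ⇒ step 4: BDBACABACABD ⇒ BAC·A·BAC·C·BD·C·BAC·C·BD·C·BAC·A
    A ↦ C
    B ↦ BAC
    C ↦ BD
    D ↦ A

A->C, B->BAC, C->BD, D->A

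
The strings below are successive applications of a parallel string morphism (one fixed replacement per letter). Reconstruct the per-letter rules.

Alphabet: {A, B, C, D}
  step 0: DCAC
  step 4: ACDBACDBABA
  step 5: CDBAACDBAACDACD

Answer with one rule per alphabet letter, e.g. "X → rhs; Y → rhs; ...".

A->CD, B->A, C->B, D->A

  step 4 ⇒ step 5: ACDBACDBABA ⇒ CD·B·A·A·CD·B·A·A·CD·A·CD
    A ↦ CD
    B ↦ A
    C ↦ B
    D ↦ A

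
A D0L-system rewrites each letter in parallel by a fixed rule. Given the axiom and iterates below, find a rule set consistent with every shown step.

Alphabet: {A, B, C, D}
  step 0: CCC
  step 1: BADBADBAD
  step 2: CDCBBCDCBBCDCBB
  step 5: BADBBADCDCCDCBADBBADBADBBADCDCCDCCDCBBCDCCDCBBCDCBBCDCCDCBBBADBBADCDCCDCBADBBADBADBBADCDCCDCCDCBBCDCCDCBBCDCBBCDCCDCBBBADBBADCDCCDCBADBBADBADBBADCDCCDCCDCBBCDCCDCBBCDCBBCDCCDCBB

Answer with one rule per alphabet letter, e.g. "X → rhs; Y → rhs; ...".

A->B, B->CDC, C->BAD, D->B

  step 1 ⇒ step 2: BADBADBAD ⇒ CDC·B·B·CDC·B·B·CDC·B·B
    A ↦ B
    B ↦ CDC
    D ↦ B
  step 0 ⇒ step 1: CCC ⇒ BAD·BAD·BAD
    C ↦ BAD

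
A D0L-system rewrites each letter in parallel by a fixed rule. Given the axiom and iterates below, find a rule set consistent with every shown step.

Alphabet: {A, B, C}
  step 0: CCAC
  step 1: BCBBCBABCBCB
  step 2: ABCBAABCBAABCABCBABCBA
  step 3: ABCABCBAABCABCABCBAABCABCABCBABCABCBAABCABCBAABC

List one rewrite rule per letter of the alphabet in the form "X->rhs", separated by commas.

  step 2 ⇒ step 3: ABCBAABCBAABCABCBABCBA ⇒ ABC·A·BCB·A·ABC·ABC·A·BCB·A·ABC·ABC·A·BCB·ABC·A·BCB·A·ABC·A·BCB·A·ABC
    A ↦ ABC
    B ↦ A
    C ↦ BCB

A->ABC, B->A, C->BCB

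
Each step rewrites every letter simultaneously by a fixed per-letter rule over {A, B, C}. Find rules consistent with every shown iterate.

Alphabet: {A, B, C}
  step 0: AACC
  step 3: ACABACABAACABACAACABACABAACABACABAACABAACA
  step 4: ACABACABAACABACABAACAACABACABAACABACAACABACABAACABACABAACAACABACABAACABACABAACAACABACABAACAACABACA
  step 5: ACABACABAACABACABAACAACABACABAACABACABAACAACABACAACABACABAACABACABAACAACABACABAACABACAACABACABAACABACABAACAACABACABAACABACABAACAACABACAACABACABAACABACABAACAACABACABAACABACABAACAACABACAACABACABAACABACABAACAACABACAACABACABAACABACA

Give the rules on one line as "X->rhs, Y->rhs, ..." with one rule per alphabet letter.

  step 4 ⇒ step 5: ACABACABAACABACABAACAACABACABAACABACAACABACABAACABACABAACAACABACABAACABACABAACAACABACABAACAACABACA ⇒ ACA·B·ACA·BA·ACA·B·ACA·BA·ACA·ACA·B·ACA·BA·ACA·B·ACA·BA·ACA·ACA·B·ACA·ACA·B·ACA·BA·ACA·B·ACA·BA·ACA·ACA·B·ACA·BA·ACA·B·ACA·ACA·B·ACA·BA·ACA·B·ACA·BA·ACA·ACA·B·ACA·BA·ACA·B·ACA·BA·ACA·ACA·B·ACA·ACA·B·ACA·BA·ACA·B·ACA·BA·ACA·ACA·B·ACA·BA·ACA·B·ACA·BA·ACA·ACA·B·ACA·ACA·B·ACA·BA·ACA·B·ACA·BA·ACA·ACA·B·ACA·ACA·B·ACA·BA·ACA·B·ACA
    A ↦ ACA
    B ↦ BA
    C ↦ B

A->ACA, B->BA, C->B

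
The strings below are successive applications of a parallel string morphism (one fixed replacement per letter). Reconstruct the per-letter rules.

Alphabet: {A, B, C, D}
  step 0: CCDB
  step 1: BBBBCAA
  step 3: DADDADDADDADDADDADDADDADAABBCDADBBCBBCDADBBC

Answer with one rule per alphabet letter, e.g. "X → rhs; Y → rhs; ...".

  step 0 ⇒ step 1: CCDB ⇒ B·B·BBC·AA
    B ↦ AA
    C ↦ B
    D ↦ BBC
    A ↦ DAD  (constrained at step 1)

A->DAD, B->AA, C->B, D->BBC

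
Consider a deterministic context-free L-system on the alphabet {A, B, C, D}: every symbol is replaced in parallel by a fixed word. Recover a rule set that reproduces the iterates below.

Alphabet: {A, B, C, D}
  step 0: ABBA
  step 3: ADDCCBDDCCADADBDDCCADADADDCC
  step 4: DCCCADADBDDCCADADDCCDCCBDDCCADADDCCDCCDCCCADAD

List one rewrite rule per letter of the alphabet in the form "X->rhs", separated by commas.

A->DC, B->BDD, C->AD, D->C

  step 3 ⇒ step 4: ADDCCBDDCCADADBDDCCADADADDCC ⇒ DC·C·C·AD·AD·BDD·C·C·AD·AD·DC·C·DC·C·BDD·C·C·AD·AD·DC·C·DC·C·DC·C·C·AD·AD
    A ↦ DC
    B ↦ BDD
    C ↦ AD
    D ↦ C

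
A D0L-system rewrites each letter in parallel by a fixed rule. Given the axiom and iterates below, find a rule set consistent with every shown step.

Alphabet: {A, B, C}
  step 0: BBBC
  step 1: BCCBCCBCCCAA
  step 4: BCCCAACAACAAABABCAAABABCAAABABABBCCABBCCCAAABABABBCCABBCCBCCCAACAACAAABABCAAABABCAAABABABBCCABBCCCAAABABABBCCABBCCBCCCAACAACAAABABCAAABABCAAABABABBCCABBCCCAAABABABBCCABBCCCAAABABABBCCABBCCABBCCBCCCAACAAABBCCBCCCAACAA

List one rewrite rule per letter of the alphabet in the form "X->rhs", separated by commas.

  step 0 ⇒ step 1: BBBC ⇒ BCC·BCC·BCC·CAA
    B ↦ BCC
    C ↦ CAA
    A ↦ AB  (constrained at step 1)

A->AB, B->BCC, C->CAA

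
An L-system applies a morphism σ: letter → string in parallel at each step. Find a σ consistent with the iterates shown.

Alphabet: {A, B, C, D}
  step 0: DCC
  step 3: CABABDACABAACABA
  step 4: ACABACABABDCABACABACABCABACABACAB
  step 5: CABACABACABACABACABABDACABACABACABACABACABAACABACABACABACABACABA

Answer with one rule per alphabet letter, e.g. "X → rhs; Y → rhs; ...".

  step 4 ⇒ step 5: ACABACABABDCABACABACABCABACABACAB ⇒ CAB·A·CAB·A·CAB·A·CAB·A·CAB·A·BD·A·CAB·A·CAB·A·CAB·A·CAB·A·CAB·A·A·CAB·A·CAB·A·CAB·A·CAB·A·CAB·A
    A ↦ CAB
    B ↦ A
    C ↦ A
    D ↦ BD

A->CAB, B->A, C->A, D->BD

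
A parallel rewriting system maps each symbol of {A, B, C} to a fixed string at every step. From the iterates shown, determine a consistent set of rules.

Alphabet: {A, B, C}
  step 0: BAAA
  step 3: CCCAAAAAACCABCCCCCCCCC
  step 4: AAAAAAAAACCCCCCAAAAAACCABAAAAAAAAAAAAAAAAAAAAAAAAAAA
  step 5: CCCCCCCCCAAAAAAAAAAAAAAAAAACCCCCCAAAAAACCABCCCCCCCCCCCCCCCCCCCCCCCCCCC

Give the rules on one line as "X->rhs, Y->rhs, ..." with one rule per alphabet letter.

  step 4 ⇒ step 5: AAAAAAAAACCCCCCAAAAAACCABAAAAAAAAAAAAAAAAAAAAAAAAAAA ⇒ C·C·C·C·C·C·C·C·C·AAA·AAA·AAA·AAA·AAA·AAA·C·C·C·C·C·C·AAA·AAA·C·CAB·C·C·C·C·C·C·C·C·C·C·C·C·C·C·C·C·C·C·C·C·C·C·C·C·C·C·C
    A ↦ C
    B ↦ CAB
    C ↦ AAA

A->C, B->CAB, C->AAA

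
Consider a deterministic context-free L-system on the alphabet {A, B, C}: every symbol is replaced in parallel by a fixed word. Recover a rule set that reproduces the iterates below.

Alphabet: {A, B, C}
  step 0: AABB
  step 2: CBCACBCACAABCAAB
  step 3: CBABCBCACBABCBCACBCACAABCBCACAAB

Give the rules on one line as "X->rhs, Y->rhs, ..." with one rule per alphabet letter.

A->CA, B->AB, C->CB

  step 2 ⇒ step 3: CBCACBCACAABCAAB ⇒ CB·AB·CB·CA·CB·AB·CB·CA·CB·CA·CA·AB·CB·CA·CA·AB
    A ↦ CA
    B ↦ AB
    C ↦ CB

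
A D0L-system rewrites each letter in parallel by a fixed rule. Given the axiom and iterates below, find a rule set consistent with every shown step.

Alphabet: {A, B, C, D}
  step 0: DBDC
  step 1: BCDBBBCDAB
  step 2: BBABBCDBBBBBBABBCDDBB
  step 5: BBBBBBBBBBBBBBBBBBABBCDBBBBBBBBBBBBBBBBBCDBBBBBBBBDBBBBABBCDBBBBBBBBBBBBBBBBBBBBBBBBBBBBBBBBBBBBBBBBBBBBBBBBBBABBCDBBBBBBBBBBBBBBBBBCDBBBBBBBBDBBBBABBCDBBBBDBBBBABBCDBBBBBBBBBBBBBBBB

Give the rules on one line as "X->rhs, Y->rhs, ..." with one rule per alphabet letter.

  step 1 ⇒ step 2: BCDBBBCDAB ⇒ BB·AB·BCD·BB·BB·BB·AB·BCD·D·BB
    A ↦ D
    B ↦ BB
    C ↦ AB
    D ↦ BCD

A->D, B->BB, C->AB, D->BCD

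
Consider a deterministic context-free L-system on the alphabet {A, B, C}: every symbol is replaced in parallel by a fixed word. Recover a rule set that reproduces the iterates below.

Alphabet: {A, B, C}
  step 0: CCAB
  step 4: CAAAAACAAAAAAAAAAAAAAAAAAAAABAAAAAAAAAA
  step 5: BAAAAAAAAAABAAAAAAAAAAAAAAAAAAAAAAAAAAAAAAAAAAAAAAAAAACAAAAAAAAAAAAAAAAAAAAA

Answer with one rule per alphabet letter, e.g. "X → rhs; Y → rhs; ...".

A->AA, B->CA, C->B

  step 4 ⇒ step 5: CAAAAACAAAAAAAAAAAAAAAAAAAAABAAAAAAAAAA ⇒ B·AA·AA·AA·AA·AA·B·AA·AA·AA·AA·AA·AA·AA·AA·AA·AA·AA·AA·AA·AA·AA·AA·AA·AA·AA·AA·AA·CA·AA·AA·AA·AA·AA·AA·AA·AA·AA·AA
    A ↦ AA
    B ↦ CA
    C ↦ B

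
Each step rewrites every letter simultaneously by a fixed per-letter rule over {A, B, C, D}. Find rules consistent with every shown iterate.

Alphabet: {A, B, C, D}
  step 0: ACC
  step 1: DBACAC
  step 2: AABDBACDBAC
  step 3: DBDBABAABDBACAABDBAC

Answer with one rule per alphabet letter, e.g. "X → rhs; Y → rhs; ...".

A->DB, B->AB, C->AC, D->A

  step 2 ⇒ step 3: AABDBACDBAC ⇒ DB·DB·AB·A·AB·DB·AC·A·AB·DB·AC
    A ↦ DB
    B ↦ AB
    C ↦ AC
    D ↦ A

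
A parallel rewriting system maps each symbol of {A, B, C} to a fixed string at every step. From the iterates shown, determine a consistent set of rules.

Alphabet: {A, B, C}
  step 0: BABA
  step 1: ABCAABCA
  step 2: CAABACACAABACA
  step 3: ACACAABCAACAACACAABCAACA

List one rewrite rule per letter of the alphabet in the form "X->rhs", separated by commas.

  step 2 ⇒ step 3: CAABACACAABACA ⇒ A·CA·CA·AB·CA·A·CA·A·CA·CA·AB·CA·A·CA
    A ↦ CA
    B ↦ AB
    C ↦ A

A->CA, B->AB, C->A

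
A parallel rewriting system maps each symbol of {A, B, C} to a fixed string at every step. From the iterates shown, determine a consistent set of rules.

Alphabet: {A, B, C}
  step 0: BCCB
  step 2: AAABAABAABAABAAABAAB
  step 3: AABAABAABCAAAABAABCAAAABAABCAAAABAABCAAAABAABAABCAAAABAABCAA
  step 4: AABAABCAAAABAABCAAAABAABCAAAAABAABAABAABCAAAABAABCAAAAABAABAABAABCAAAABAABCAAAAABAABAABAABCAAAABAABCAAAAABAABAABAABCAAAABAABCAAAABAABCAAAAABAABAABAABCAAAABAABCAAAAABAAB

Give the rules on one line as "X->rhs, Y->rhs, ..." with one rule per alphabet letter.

  step 3 ⇒ step 4: AABAABAABCAAAABAABCAAAABAABCAAAABAABCAAAABAABAABCAAAABAABCAA ⇒ AAB·AAB·CAA·AAB·AAB·CAA·AAB·AAB·CAA·A·AAB·AAB·AAB·AAB·CAA·AAB·AAB·CAA·A·AAB·AAB·AAB·AAB·CAA·AAB·AAB·CAA·A·AAB·AAB·AAB·AAB·CAA·AAB·AAB·CAA·A·AAB·AAB·AAB·AAB·CAA·AAB·AAB·CAA·AAB·AAB·CAA·A·AAB·AAB·AAB·AAB·CAA·AAB·AAB·CAA·A·AAB·AAB
    A ↦ AAB
    B ↦ CAA
    C ↦ A

A->AAB, B->CAA, C->A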